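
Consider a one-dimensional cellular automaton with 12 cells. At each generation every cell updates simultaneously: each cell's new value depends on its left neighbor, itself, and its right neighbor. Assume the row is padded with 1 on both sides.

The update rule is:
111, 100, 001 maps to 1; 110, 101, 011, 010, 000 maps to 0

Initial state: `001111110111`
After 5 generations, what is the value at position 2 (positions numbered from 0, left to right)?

0

generation 1: 110111100011
generation 2: 100011010101
generation 3: 010100000000
generation 4: 000010000001
generation 5: 100101000010
position 2 holds 0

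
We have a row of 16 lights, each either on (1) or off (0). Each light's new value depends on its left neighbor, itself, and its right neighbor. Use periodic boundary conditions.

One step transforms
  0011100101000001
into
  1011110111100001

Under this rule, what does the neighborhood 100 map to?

1

At position 0 the neighborhood is 100; the next row has 1 there.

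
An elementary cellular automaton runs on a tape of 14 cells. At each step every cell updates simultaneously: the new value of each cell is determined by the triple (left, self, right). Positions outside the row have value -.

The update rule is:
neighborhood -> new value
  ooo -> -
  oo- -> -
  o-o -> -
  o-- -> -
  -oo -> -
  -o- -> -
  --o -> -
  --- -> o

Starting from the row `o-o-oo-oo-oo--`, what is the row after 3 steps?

step 1: -------------o
step 2: oooooooooooo--
step 3: -------------o

-------------o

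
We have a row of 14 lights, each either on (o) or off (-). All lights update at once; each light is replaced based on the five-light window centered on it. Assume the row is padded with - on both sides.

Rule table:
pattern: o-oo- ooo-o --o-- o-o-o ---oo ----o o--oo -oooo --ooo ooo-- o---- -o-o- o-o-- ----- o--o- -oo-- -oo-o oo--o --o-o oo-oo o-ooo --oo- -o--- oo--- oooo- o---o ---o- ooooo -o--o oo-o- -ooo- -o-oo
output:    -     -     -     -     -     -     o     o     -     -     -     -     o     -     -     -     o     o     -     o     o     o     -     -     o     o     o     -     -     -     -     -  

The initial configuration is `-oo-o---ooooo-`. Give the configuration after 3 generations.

generation 1: -oo-o-o--o-o--
generation 2: -oo---o----o--
generation 3: -o--oo----o---

-o--oo----o---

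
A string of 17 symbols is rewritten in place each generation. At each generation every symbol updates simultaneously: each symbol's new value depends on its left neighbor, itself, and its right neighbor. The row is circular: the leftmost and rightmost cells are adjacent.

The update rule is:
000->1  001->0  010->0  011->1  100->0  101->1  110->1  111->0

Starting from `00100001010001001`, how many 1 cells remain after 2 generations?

00001100100100000
11101100000001111
count of 1: 9

9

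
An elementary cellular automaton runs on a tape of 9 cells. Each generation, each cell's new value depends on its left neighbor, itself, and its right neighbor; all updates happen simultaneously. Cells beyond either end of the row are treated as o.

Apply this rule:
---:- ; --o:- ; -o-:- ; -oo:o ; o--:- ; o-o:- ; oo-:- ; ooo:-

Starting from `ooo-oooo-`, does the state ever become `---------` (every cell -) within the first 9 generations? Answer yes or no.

yes

----o----
---------
all cells are - at generation 2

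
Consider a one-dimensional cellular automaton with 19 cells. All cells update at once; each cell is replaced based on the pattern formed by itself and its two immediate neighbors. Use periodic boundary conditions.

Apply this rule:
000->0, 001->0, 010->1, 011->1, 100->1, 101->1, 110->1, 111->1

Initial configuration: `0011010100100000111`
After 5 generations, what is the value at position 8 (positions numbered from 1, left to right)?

1

generation 1: 1011111110110000111
generation 2: 1111111111111000111
generation 3: 1111111111111100111
generation 4: 1111111111111110111
generation 5: 1111111111111111111
position 8 holds 1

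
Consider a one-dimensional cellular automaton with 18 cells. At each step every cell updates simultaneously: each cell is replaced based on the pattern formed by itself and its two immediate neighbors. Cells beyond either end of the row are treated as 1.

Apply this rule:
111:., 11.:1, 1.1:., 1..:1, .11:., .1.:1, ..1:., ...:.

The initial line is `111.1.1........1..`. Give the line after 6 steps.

1..11..11..11...1.

..1.1.11.......11.
1.1.1..11.......1.
1.1.11..11......1.
1.1..11..11.....1.
1.11..11..11....1.
1..11..11..11...1.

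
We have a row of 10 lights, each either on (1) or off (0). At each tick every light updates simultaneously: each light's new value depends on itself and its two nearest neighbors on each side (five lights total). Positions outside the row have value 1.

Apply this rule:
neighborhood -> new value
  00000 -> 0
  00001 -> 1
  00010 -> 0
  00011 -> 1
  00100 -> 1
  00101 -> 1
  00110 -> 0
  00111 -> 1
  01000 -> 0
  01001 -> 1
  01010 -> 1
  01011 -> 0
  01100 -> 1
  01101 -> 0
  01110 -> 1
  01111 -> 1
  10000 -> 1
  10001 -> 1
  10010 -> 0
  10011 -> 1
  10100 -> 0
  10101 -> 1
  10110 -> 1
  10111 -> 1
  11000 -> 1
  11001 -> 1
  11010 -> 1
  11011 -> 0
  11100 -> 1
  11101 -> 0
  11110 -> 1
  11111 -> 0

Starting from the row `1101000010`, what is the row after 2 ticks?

0101100110

1010011010
0101100110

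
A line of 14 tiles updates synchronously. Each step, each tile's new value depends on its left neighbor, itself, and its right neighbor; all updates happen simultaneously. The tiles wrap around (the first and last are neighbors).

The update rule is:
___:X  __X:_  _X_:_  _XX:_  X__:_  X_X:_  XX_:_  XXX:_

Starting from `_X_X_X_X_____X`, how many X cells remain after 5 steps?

step 1: _________XXX__
step 2: XXXXXXXX_____X
step 3: _________XXX__  (repeats step 1; period 2)
step 5: _________XXX__
count of X: 3

3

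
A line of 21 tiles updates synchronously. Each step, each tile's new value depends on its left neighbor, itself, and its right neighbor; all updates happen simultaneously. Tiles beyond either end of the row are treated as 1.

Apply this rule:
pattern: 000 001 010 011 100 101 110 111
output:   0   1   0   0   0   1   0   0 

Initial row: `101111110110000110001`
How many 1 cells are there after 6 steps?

010000001000001000010
100000010000010000101
000000100000100001010
000001000001000010101
000010000010000101010
000100000100001010101
count of 1: 6

6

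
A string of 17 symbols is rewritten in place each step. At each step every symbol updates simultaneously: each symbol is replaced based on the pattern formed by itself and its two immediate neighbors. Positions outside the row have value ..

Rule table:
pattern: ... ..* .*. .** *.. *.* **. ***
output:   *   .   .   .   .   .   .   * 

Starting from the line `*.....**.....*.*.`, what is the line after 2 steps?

..***....***.....
*..*..**..*..****

*..*..**..*..****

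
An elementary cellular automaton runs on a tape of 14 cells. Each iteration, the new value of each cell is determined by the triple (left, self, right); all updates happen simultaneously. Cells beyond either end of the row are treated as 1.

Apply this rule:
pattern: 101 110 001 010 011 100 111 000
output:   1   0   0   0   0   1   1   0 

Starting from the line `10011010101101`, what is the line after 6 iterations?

iteration 1: 01000101010010
iteration 2: 10100010101001
iteration 3: 01010001010100
iteration 4: 10101000101010
iteration 5: 01010100010101
iteration 6: 10101010001010

10101010001010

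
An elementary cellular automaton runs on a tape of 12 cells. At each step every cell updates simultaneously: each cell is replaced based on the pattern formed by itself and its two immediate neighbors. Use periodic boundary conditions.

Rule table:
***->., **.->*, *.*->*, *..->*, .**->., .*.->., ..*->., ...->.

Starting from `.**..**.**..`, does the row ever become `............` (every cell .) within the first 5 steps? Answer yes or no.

step 1: ..**..**.**.
step 2: ...**..**.**
step 3: *...**..**.*
step 4: **...**..**.
step 5: .**...**..**
step 5 is .**...**..**, still not uniform .

no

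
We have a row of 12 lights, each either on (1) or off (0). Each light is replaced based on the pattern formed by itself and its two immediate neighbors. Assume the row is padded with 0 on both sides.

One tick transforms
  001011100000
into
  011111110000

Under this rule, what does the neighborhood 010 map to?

At position 2 the neighborhood is 010; the next row has 1 there.

1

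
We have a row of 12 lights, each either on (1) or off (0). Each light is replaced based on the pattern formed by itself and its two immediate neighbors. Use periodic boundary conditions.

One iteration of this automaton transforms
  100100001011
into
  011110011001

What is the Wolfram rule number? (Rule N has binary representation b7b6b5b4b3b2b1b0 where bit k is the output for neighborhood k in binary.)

150

position 11: 111 → 1  (bit 7 = 1)
position 0: 110 → 0  (bit 6 = 0)
position 9: 101 → 0  (bit 5 = 0)
position 1: 100 → 1  (bit 4 = 1)
position 10: 011 → 0  (bit 3 = 0)
position 3: 010 → 1  (bit 2 = 1)
position 2: 001 → 1  (bit 1 = 1)
position 5: 000 → 0  (bit 0 = 0)
bits b7..b0 = 10010110 = 150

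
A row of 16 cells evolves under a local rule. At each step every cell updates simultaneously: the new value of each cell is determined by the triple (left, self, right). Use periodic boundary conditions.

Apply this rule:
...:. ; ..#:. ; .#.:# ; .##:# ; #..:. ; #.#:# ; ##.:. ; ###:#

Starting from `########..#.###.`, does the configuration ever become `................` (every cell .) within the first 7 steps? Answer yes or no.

no

#######...####.#
######....###.##
#####.....##.###
####......#.####
###.......######
##........######
#.........######
step 7 is #.........######, still not uniform .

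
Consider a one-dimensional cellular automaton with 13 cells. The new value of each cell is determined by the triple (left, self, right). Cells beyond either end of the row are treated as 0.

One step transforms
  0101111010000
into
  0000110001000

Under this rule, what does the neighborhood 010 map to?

At position 1 the neighborhood is 010; the next row has 0 there.

0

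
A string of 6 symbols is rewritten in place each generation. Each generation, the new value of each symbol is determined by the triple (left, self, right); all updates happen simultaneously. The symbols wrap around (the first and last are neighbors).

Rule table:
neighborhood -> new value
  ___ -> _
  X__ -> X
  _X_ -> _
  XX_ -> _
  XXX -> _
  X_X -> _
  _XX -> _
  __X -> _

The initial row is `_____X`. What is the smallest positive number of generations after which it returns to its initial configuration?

X_____
_X____
__X___
___X__
____X_
_____X

6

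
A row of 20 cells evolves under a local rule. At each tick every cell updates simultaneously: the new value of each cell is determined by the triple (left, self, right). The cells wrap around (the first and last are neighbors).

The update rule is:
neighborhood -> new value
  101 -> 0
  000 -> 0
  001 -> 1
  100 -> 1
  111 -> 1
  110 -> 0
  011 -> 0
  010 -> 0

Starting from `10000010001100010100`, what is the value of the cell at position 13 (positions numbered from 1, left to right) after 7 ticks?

1

01000101010010100011
00101000001100010100
01000100010010100010
10101010101100010101
00000000000010100000
00000000000100010000
00000000001010101000
position 13 holds 1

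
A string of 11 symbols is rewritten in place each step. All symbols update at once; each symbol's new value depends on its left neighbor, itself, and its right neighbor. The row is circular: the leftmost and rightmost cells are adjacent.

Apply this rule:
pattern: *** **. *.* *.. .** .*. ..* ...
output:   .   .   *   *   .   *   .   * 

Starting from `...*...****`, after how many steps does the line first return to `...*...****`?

22

**.***.....
..*...****.
*.***.....*
.*...****..
.***.....**
*...****...
***.....**.
...****...*
**.....**.*
..****...*.
*.....**.**
.****...*..
.....**.***
****...*...
....**.***.
***...*...*
...**.***..
**...*...**
..**.***...
*...*...***
.**.***....
...*...****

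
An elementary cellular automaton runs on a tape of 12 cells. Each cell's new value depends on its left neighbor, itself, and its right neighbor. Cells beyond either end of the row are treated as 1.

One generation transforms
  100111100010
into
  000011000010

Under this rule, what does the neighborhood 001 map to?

0

At position 2 the neighborhood is 001; the next row has 0 there.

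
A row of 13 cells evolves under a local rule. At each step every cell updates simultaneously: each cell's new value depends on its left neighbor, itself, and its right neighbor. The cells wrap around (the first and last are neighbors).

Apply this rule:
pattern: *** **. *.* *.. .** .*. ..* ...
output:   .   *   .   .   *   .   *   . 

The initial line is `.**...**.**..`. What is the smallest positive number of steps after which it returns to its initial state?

39

***..***.**..
*.*.**.*.**.*
*...**...**.*
*..***..***.*
*.**.*.**.*.*
*.**...**...*
*.**..***..**
*.**.**.*.**.
..**.**...**.
.***.**..***.
**.*.**.**.*.
**...**.**...
**..***.**..*
.*.**.*.**.**
...**...**.**
..***..***.**
.**.*.**.*.**
.**...**...**
.**..***..***
.**.**.*.**.*
.**.**...**..
***.**..***..
*.*.**.**.*.*
*...**.**...*
*..***.**..**
*.**.*.**.**.
..**...**.**.
.***..***.**.
**.*.**.*.**.
**...**...**.
**..***..***.
**.**.*.**.*.
**.**...**...
**.**..***..*
.*.**.**.*.**
...**.**...**
..***.**..***
.**.*.**.**.*
.**...**.**..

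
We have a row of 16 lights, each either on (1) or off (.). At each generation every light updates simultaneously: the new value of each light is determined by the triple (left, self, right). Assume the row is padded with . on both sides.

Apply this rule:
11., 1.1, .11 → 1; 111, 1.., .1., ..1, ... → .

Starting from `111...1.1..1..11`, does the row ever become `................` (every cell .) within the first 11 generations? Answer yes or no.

generation 1: 1.1....1......11
generation 2: .1............11
generation 3: ..............11
generation 4: ..............11  (fixed point — unchanged through generation 11)
generation 11 is ..............11, still not uniform .

no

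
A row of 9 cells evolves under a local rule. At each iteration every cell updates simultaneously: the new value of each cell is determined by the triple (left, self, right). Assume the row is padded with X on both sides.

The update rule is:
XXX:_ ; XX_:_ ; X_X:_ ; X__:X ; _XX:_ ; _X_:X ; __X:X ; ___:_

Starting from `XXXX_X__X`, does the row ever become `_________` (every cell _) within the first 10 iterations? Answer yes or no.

no

iteration 1: _____XXX_
iteration 2: X___X____
iteration 3: _X_XXX__X
iteration 4: _X____XX_
iteration 5: _XX__X___
iteration 6: ___XXXX_X
iteration 7: X_X______
iteration 8: __XX____X
iteration 9: XX__X__X_
iteration 10: __XXXXXX_
iteration 10 is __XXXXXX_, still not uniform _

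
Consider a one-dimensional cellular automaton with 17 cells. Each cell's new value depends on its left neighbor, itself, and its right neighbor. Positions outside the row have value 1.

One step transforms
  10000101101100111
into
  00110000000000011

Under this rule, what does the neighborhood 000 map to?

At position 2 the neighborhood is 000; the next row has 1 there.

1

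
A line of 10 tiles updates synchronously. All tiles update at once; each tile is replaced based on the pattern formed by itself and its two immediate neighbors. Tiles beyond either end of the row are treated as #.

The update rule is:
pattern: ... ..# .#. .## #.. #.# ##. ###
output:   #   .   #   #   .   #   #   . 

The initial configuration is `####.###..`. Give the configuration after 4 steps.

step 1: ...###.#..
step 2: .#.#.###..
step 3: ######.#..
step 4: .....###..

.....###..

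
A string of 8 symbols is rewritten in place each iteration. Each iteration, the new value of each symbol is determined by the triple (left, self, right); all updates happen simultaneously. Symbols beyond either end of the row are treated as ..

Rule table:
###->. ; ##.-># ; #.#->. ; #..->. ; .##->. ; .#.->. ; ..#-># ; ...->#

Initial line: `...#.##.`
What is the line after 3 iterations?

iteration 1: ###...#.
iteration 2: ..#.##..
iteration 3: ##...#.#

##...#.#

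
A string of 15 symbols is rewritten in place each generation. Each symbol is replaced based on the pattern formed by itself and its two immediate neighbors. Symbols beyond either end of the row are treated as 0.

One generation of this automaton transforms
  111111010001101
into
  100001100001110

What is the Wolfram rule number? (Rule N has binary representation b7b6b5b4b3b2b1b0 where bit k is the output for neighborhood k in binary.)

position 1: 111 → 0  (bit 7 = 0)
position 5: 110 → 1  (bit 6 = 1)
position 6: 101 → 1  (bit 5 = 1)
position 8: 100 → 0  (bit 4 = 0)
position 0: 011 → 1  (bit 3 = 1)
position 7: 010 → 0  (bit 2 = 0)
position 10: 001 → 0  (bit 1 = 0)
position 9: 000 → 0  (bit 0 = 0)
bits b7..b0 = 01101000 = 104

104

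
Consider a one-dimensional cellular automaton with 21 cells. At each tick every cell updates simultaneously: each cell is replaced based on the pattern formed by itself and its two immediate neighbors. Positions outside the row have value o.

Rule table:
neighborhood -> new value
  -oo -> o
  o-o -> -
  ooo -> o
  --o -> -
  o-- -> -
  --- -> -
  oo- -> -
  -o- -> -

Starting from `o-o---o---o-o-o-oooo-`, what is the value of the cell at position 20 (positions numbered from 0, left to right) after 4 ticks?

-

----------------ooo--
----------------oo---
----------------o----
---------------------
position 20 holds -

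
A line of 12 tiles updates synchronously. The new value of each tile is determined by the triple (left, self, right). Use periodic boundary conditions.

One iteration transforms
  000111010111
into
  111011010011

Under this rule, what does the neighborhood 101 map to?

0

At position 6 the neighborhood is 101; the next row has 0 there.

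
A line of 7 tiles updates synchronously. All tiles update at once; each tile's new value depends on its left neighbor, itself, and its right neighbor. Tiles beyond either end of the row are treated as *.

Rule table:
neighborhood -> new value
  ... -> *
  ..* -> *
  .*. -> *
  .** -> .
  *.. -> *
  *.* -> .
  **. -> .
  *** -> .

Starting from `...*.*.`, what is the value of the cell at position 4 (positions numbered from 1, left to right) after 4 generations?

generation 1: ****.*.
generation 2: .....*.
generation 3: ******.
generation 4: .......
position 4 holds .

.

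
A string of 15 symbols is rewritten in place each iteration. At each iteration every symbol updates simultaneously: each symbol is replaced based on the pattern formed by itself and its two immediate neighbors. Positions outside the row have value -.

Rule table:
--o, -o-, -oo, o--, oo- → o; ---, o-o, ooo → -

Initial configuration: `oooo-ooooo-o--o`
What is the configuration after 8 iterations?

oooo-oo-oo-o--o

iteration 1: o--o-o---o-oooo
iteration 2: oooo-oo-oo-o--o
iteration 3: o--o-oo-oo-oooo
iteration 4: oooo-oo-oo-o--o  (repeats iteration 2; period 2)
iteration 8: oooo-oo-oo-o--o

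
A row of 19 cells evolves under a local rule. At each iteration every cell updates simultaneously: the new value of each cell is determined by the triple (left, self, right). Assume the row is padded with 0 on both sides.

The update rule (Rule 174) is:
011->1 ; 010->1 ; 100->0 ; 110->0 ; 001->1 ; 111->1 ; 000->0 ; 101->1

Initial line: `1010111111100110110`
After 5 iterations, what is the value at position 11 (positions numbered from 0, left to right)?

1111111111001101100
1111111110011011000
1111111100110110000
1111111001101100000
1111110011011000000
position 11 holds 1

1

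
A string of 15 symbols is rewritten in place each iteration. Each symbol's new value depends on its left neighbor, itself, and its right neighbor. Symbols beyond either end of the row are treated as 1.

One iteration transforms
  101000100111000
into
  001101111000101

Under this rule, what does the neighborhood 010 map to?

1

At position 2 the neighborhood is 010; the next row has 1 there.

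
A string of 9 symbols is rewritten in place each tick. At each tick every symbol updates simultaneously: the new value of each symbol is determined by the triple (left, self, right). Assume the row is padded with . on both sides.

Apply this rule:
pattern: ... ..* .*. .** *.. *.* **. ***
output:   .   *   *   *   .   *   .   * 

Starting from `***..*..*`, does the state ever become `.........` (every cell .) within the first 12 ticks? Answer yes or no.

no

**..**.**
*..**.**.
*.**.**..
***.**...
**.**....
*.**.....
***......
**.......
*........
*........  (fixed point — unchanged through tick 12)
tick 12 is *........, still not uniform .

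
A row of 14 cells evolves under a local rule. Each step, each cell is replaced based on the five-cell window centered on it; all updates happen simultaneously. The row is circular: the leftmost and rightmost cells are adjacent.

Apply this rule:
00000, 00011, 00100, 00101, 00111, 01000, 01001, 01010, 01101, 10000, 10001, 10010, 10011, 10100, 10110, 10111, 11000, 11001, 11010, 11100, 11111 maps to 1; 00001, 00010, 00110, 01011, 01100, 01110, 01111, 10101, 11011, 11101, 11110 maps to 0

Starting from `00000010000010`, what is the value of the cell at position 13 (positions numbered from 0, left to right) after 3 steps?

0

11110011110011
11011110011110
11010011110000
position 13 holds 0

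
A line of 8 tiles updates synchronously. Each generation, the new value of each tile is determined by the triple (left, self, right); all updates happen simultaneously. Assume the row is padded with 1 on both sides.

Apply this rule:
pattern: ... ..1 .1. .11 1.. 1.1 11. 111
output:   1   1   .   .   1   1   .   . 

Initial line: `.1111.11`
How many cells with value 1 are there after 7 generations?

1....1..
.1111.11  (repeats generation 0; period 2)
generation 7: 1....1..
count of 1: 2

2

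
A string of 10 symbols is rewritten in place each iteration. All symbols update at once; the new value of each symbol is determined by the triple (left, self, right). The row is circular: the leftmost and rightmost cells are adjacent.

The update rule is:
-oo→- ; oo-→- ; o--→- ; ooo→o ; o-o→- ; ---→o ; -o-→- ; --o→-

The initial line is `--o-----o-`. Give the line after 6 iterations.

----ooo---

o---ooo---
--o--o--o-
o---------
--ooooooo-
o--ooooo--
----ooo---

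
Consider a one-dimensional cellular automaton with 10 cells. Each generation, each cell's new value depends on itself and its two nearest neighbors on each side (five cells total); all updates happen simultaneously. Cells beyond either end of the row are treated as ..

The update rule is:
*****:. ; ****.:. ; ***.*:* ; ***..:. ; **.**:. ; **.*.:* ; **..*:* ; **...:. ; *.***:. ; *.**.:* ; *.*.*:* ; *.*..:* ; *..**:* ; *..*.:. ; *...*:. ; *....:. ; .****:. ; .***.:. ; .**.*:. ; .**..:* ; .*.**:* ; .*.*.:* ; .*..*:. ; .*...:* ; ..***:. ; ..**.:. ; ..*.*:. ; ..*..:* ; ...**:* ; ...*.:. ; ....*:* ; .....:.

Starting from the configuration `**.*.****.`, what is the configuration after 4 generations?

.**.......

..***.....
**........
.*........
.**.......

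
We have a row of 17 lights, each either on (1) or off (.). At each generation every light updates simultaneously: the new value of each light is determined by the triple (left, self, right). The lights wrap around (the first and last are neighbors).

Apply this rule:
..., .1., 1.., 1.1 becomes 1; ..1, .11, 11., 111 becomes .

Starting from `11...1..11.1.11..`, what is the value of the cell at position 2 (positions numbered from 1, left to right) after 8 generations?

generation 1: ..11.11...111..1.
generation 2: 1...1..11....1.11
generation 3: .11.11...111.11..
generation 4: ...1..11....1..11
generation 5: 11.11...111.11...
generation 6: ..1..11....1..11.
generation 7: 1.11...111.11...1
generation 8: .1..11....1..11..
position 2 holds 1

1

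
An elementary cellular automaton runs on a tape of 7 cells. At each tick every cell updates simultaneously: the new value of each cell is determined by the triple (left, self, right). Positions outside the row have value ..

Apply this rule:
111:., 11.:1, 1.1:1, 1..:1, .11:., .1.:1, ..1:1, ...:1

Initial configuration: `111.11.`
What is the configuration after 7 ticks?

tick 1: ..11.11
tick 2: 11.11.1
tick 3: .11.111
tick 4: 1.11..1
tick 5: 11.1111
tick 6: .11...1
tick 7: 1.11111

1.11111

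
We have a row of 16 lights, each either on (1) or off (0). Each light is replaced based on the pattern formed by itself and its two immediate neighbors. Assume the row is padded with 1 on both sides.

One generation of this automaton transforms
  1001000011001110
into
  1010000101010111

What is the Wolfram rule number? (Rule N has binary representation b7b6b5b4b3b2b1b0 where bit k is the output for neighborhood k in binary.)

position 13: 111 → 1  (bit 7 = 1)
position 0: 110 → 1  (bit 6 = 1)
position 15: 101 → 1  (bit 5 = 1)
position 1: 100 → 0  (bit 4 = 0)
position 8: 011 → 0  (bit 3 = 0)
position 3: 010 → 0  (bit 2 = 0)
position 2: 001 → 1  (bit 1 = 1)
position 5: 000 → 0  (bit 0 = 0)
bits b7..b0 = 11100010 = 226

226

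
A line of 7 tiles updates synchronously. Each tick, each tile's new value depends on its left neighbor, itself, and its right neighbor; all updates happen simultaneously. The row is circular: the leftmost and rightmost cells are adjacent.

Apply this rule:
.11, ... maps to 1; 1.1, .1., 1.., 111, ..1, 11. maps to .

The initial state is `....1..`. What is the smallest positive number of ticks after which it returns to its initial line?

111...1
....1.1
.11....
.1..111
....1..

5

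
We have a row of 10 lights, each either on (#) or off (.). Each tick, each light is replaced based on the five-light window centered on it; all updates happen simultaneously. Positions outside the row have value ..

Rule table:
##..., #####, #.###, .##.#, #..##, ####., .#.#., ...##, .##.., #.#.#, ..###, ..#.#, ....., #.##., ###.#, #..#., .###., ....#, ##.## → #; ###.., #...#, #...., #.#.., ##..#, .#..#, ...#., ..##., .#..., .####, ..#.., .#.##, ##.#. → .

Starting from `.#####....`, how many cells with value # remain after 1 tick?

7

##.##.#.##
count of #: 7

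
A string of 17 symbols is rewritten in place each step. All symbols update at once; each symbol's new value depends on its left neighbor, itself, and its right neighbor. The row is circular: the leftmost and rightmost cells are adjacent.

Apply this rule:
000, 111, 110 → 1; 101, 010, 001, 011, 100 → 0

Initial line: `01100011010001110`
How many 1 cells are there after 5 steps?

7

00101001000100110
10000000010000010
00111111000111000
10011111010011011
10001111000001001
count of 1: 7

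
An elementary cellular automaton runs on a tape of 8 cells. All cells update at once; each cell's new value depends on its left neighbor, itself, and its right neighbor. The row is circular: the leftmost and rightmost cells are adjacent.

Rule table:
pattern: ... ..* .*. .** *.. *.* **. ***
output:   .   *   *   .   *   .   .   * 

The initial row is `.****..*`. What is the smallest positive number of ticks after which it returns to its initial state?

4

tick 1: ..**.***
tick 2: **....*.
tick 3: ..*..**.
tick 4: .****..*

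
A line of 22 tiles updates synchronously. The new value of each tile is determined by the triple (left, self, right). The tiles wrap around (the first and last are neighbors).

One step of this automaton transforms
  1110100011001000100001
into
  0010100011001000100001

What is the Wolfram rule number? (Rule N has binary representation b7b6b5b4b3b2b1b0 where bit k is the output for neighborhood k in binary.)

76

position 0: 111 → 0  (bit 7 = 0)
position 2: 110 → 1  (bit 6 = 1)
position 3: 101 → 0  (bit 5 = 0)
position 5: 100 → 0  (bit 4 = 0)
position 8: 011 → 1  (bit 3 = 1)
position 4: 010 → 1  (bit 2 = 1)
position 7: 001 → 0  (bit 1 = 0)
position 6: 000 → 0  (bit 0 = 0)
bits b7..b0 = 01001100 = 76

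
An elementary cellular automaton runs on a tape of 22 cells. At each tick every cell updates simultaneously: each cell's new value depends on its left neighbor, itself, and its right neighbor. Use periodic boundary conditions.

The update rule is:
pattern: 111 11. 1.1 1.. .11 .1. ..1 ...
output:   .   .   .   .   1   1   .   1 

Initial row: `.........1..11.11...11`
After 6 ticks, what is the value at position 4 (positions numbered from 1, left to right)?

.1111111.1..1..1..1.1.
.1.......1..1..1..1.1.
.1.11111.1..1..1..1.1.
.1.1.....1..1..1..1.1.
.1.1.111.1..1..1..1.1.
.1.1.1...1..1..1..1.1.
position 4 holds 1

1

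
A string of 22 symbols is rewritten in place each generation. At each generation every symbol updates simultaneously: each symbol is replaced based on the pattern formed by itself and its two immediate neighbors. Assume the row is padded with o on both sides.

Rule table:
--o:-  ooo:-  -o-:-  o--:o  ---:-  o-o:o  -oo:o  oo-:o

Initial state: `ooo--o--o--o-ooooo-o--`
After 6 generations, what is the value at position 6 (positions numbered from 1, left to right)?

-

--oo--o--o--oo---oo-o-
o-ooo--o--o-ooo--ooo-o
ooo-oo--o--oo-oo-o-ooo
--ooooo--o-oooooo-oo--
o-o---oo--oo----ooooo-
oo-o--ooo-ooo---o---oo
position 6 holds -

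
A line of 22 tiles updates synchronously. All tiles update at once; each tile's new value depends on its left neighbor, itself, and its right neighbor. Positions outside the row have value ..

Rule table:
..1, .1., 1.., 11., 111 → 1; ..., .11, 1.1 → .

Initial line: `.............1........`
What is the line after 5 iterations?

........11..11..111...

............111.......
...........1.111......
..........11..111.....
.........1.111.111....
........11..11..111...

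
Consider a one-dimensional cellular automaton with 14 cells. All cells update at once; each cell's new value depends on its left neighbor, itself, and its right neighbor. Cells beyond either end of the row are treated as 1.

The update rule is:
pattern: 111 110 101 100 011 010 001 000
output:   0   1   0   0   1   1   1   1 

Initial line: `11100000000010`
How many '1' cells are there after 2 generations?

4

00101111111110
01101000000010
count of 1: 4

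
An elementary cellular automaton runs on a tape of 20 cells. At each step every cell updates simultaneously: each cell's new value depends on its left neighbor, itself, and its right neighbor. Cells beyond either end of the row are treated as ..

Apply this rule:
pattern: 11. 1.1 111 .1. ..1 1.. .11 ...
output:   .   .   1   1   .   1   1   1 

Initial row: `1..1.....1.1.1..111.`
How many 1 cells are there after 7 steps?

12

11.11111.1.1.11.11.1
1..1111..1.1.1..1..1
11.111.1.1.1.11.11.1
1..11..1.1.1.1..1..1
11.1.1.1.1.1.11.11.1
1..1.1.1.1.1.1..1..1
11.1.1.1.1.1.11.11.1
count of 1: 12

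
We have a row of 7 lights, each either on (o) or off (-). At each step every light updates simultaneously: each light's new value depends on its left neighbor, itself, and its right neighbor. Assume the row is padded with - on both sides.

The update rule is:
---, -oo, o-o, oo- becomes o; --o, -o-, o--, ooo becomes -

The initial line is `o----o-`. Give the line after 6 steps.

--oo---
o-oo-oo
-oooooo
-o----o
---oo--
oo-oo-o

oo-oo-o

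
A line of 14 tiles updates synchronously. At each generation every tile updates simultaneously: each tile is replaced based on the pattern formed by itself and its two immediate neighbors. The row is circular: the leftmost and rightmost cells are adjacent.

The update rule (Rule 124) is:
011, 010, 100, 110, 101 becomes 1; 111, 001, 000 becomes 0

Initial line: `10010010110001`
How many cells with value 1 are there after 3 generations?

8

11011011111001
01111110001101
11000011001111
count of 1: 8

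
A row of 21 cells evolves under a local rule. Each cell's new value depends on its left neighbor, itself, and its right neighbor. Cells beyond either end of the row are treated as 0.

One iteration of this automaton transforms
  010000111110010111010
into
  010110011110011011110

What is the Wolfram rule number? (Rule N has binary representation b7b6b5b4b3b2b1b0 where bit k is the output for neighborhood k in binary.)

229

position 7: 111 → 1  (bit 7 = 1)
position 10: 110 → 1  (bit 6 = 1)
position 14: 101 → 1  (bit 5 = 1)
position 2: 100 → 0  (bit 4 = 0)
position 6: 011 → 0  (bit 3 = 0)
position 1: 010 → 1  (bit 2 = 1)
position 0: 001 → 0  (bit 1 = 0)
position 3: 000 → 1  (bit 0 = 1)
bits b7..b0 = 11100101 = 229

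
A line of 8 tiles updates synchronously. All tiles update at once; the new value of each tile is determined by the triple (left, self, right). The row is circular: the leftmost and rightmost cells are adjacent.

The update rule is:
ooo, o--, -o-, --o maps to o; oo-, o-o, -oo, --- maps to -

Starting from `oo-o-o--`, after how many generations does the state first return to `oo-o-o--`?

generation 1: ---o-ooo
generation 2: o-oo--o-
generation 3: o---ooo-
generation 4: oo-o-o--

4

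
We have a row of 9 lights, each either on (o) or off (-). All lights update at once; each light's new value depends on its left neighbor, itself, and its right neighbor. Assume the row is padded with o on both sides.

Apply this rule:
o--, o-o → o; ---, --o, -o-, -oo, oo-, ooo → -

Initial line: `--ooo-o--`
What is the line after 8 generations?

-o-o-o-o-

o----o-o-
-o----o-o
o-o----o-
-o-o----o
o-o-o----
-o-o-o---
o-o-o-o--
-o-o-o-o-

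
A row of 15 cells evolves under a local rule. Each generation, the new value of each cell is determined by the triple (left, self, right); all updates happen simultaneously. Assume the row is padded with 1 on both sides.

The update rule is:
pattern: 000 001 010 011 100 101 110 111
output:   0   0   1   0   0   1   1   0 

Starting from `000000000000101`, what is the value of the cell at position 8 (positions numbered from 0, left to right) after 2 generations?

generation 1: 000000000000110
generation 2: 000000000000011
position 8 holds 0

0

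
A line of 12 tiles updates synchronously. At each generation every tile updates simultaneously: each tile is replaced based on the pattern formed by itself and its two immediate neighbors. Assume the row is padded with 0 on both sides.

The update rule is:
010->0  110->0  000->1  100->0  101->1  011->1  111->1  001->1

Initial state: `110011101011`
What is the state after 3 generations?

generation 1: 100111010110
generation 2: 001110101100
generation 3: 111101011001

111101011001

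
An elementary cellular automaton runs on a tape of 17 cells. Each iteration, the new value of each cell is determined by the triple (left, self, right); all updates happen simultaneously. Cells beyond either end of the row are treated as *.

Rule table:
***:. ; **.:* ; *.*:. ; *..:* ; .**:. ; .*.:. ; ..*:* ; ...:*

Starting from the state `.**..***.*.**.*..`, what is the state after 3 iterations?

..***..*....*..**
**..***.****.**..
.***..*....*..***

.***..*....*..***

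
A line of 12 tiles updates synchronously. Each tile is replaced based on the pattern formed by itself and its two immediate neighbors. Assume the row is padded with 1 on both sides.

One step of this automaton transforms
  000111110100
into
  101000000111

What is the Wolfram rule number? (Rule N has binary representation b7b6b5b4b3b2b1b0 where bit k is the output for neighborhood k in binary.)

position 4: 111 → 0  (bit 7 = 0)
position 7: 110 → 0  (bit 6 = 0)
position 8: 101 → 0  (bit 5 = 0)
position 0: 100 → 1  (bit 4 = 1)
position 3: 011 → 0  (bit 3 = 0)
position 9: 010 → 1  (bit 2 = 1)
position 2: 001 → 1  (bit 1 = 1)
position 1: 000 → 0  (bit 0 = 0)
bits b7..b0 = 00010110 = 22

22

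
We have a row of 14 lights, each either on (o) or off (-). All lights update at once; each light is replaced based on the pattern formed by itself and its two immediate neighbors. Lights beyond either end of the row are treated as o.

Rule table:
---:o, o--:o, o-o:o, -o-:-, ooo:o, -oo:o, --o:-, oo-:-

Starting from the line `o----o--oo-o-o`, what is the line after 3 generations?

-ooo--o-o-o-oo
ooo-o--o-o-ooo
oo-o-o--o-oooo

oo-o-o--o-oooo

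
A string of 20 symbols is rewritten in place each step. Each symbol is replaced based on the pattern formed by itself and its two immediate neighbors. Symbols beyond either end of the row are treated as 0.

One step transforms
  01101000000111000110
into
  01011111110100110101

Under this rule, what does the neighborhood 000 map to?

1

At position 6 the neighborhood is 000; the next row has 1 there.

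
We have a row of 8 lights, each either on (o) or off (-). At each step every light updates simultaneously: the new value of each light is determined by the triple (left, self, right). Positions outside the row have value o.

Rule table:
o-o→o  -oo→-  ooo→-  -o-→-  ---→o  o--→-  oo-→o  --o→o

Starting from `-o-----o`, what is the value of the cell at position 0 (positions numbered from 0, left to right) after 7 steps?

o--oooo-
o-o---oo
oo--oo--
-o-o-o-o
o-o-o-o-
oo-o-o-o
-oo-o-o-
position 0 holds -

-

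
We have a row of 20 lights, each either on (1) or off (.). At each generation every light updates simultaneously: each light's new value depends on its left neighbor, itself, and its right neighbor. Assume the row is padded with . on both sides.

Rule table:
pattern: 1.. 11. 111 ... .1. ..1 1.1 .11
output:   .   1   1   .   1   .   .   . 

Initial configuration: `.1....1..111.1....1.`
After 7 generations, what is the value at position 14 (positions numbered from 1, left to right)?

1

generation 1: .1....1...11.1....1.
generation 2: .1....1....1.1....1.
generation 3: .1....1....1.1....1.  (fixed point — unchanged through generation 7)
position 14 holds 1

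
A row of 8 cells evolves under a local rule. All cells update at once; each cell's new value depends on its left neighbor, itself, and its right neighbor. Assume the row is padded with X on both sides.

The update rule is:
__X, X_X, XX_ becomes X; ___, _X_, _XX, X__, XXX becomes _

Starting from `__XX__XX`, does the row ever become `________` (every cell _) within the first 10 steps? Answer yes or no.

no

step 1: _X_X_X__
step 2: X_X_X__X
step 3: XX_X__X_
step 4: _XX__X_X
step 5: X_X_X_X_
step 6: XX_X_X_X
step 7: _XX_X_X_
step 8: X_XX_X_X
step 9: XX_XX_X_
step 10: _XX_XX_X
step 10 is _XX_XX_X, still not uniform _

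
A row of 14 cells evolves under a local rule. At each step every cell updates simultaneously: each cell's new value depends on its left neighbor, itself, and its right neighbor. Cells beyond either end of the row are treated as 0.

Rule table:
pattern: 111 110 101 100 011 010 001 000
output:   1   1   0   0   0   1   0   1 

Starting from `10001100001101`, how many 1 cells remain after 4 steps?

10100101100101
10100100100101
10100100100101  (fixed point — unchanged through step 4)
count of 1: 6

6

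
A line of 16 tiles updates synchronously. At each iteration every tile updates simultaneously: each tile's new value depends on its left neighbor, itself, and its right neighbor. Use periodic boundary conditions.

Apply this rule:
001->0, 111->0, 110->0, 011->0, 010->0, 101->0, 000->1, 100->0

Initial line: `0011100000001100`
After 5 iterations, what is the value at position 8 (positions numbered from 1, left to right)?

1000001111100001
0011100000001100  (repeats iteration 0; period 2)
iteration 5: 1000001111100001
position 8 holds 1

1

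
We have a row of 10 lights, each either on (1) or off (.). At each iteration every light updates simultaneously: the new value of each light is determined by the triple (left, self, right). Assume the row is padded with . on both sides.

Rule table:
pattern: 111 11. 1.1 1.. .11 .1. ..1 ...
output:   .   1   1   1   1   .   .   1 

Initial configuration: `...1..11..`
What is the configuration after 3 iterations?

iteration 1: 11..1.1111
iteration 2: 111..11..1
iteration 3: 1.11.111..

1.11.111..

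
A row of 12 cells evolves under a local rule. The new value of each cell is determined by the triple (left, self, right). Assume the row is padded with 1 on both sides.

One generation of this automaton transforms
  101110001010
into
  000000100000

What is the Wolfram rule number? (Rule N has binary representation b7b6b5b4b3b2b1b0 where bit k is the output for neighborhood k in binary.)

position 3: 111 → 0  (bit 7 = 0)
position 0: 110 → 0  (bit 6 = 0)
position 1: 101 → 0  (bit 5 = 0)
position 5: 100 → 0  (bit 4 = 0)
position 2: 011 → 0  (bit 3 = 0)
position 8: 010 → 0  (bit 2 = 0)
position 7: 001 → 0  (bit 1 = 0)
position 6: 000 → 1  (bit 0 = 1)
bits b7..b0 = 00000001 = 1

1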